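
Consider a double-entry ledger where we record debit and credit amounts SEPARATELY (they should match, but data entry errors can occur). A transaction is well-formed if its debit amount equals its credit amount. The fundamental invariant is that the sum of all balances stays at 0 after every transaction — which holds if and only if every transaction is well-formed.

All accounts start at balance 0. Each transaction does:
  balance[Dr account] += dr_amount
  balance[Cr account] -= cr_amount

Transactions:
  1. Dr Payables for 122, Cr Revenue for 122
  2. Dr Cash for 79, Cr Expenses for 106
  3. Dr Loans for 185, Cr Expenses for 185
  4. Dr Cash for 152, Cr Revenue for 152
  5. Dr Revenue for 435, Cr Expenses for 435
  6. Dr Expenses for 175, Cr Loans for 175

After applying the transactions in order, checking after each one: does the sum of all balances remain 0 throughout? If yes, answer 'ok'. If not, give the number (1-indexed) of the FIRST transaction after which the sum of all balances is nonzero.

Answer: 2

Derivation:
After txn 1: dr=122 cr=122 sum_balances=0
After txn 2: dr=79 cr=106 sum_balances=-27
After txn 3: dr=185 cr=185 sum_balances=-27
After txn 4: dr=152 cr=152 sum_balances=-27
After txn 5: dr=435 cr=435 sum_balances=-27
After txn 6: dr=175 cr=175 sum_balances=-27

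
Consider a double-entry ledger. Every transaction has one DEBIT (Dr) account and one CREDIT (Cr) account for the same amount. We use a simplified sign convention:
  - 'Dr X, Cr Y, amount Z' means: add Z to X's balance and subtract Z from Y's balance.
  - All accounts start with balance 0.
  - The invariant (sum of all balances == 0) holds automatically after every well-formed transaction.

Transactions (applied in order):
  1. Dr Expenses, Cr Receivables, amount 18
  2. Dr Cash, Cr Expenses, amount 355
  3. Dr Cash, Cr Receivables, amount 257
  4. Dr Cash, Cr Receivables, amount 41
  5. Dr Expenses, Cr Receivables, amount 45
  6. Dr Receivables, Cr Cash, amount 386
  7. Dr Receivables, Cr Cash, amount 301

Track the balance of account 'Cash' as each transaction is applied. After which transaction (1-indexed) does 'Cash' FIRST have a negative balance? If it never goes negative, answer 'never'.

Answer: 7

Derivation:
After txn 1: Cash=0
After txn 2: Cash=355
After txn 3: Cash=612
After txn 4: Cash=653
After txn 5: Cash=653
After txn 6: Cash=267
After txn 7: Cash=-34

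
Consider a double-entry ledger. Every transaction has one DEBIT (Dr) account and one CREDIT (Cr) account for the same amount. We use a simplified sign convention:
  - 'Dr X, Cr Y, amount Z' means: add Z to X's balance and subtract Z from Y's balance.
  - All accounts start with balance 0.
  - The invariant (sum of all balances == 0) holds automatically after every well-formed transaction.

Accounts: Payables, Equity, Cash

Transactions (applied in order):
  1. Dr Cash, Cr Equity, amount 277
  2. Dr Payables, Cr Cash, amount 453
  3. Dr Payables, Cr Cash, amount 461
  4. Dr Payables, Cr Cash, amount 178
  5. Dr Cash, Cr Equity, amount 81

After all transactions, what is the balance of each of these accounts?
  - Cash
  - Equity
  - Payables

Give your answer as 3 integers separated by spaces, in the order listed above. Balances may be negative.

After txn 1 (Dr Cash, Cr Equity, amount 277): Cash=277 Equity=-277
After txn 2 (Dr Payables, Cr Cash, amount 453): Cash=-176 Equity=-277 Payables=453
After txn 3 (Dr Payables, Cr Cash, amount 461): Cash=-637 Equity=-277 Payables=914
After txn 4 (Dr Payables, Cr Cash, amount 178): Cash=-815 Equity=-277 Payables=1092
After txn 5 (Dr Cash, Cr Equity, amount 81): Cash=-734 Equity=-358 Payables=1092

Answer: -734 -358 1092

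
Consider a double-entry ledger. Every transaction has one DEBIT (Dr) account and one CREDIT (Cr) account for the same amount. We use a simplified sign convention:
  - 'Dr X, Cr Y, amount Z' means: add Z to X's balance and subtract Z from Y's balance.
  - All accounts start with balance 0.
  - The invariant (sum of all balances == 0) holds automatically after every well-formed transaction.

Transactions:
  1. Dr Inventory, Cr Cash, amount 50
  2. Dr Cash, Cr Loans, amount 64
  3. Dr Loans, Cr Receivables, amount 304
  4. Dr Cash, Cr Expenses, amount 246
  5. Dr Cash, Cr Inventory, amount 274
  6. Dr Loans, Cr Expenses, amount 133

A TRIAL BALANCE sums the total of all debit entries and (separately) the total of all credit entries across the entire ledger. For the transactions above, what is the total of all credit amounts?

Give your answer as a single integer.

Answer: 1071

Derivation:
Txn 1: credit+=50
Txn 2: credit+=64
Txn 3: credit+=304
Txn 4: credit+=246
Txn 5: credit+=274
Txn 6: credit+=133
Total credits = 1071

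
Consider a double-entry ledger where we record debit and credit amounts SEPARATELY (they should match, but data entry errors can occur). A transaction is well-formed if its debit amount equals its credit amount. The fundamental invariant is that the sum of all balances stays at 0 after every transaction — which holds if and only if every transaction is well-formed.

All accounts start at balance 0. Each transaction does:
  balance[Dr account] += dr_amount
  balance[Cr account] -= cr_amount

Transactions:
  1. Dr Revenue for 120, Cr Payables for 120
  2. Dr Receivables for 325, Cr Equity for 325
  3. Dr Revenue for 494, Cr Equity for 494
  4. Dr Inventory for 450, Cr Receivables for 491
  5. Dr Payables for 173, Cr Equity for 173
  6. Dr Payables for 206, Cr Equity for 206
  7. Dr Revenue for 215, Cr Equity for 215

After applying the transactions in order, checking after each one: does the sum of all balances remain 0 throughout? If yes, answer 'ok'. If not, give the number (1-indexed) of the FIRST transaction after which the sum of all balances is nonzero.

Answer: 4

Derivation:
After txn 1: dr=120 cr=120 sum_balances=0
After txn 2: dr=325 cr=325 sum_balances=0
After txn 3: dr=494 cr=494 sum_balances=0
After txn 4: dr=450 cr=491 sum_balances=-41
After txn 5: dr=173 cr=173 sum_balances=-41
After txn 6: dr=206 cr=206 sum_balances=-41
After txn 7: dr=215 cr=215 sum_balances=-41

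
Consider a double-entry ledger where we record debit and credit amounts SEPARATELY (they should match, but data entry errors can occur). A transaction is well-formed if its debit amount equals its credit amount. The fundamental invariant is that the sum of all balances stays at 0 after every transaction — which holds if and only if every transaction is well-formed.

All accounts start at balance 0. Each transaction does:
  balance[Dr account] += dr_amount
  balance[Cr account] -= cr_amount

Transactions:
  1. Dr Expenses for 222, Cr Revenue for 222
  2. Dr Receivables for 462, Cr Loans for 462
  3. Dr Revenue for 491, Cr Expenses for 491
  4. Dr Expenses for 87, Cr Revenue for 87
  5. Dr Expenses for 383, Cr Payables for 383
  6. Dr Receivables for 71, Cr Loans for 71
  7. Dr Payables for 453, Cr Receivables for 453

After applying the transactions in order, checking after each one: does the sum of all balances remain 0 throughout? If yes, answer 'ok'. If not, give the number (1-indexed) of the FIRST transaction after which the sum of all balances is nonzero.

After txn 1: dr=222 cr=222 sum_balances=0
After txn 2: dr=462 cr=462 sum_balances=0
After txn 3: dr=491 cr=491 sum_balances=0
After txn 4: dr=87 cr=87 sum_balances=0
After txn 5: dr=383 cr=383 sum_balances=0
After txn 6: dr=71 cr=71 sum_balances=0
After txn 7: dr=453 cr=453 sum_balances=0

Answer: ok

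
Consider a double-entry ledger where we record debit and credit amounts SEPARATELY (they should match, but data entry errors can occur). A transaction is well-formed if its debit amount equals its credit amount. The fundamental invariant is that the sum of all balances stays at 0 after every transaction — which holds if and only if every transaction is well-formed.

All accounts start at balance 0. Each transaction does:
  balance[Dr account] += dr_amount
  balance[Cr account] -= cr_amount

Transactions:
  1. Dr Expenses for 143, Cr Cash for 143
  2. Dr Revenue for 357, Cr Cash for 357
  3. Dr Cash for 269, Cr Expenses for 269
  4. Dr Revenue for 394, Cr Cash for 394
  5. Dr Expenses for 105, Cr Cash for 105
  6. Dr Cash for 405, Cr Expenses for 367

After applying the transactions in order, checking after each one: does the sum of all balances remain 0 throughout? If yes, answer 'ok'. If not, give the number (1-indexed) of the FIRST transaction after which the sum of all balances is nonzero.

Answer: 6

Derivation:
After txn 1: dr=143 cr=143 sum_balances=0
After txn 2: dr=357 cr=357 sum_balances=0
After txn 3: dr=269 cr=269 sum_balances=0
After txn 4: dr=394 cr=394 sum_balances=0
After txn 5: dr=105 cr=105 sum_balances=0
After txn 6: dr=405 cr=367 sum_balances=38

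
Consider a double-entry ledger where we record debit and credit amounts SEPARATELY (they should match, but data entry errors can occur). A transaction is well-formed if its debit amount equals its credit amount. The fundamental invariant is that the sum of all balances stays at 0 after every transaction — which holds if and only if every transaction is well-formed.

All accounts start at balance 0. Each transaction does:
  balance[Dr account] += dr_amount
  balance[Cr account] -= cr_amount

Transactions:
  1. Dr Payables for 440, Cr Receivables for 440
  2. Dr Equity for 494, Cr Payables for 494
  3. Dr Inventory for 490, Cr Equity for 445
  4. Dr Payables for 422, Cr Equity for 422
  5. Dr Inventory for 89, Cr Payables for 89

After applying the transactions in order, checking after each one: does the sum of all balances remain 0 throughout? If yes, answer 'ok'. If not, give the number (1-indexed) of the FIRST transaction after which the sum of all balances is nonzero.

After txn 1: dr=440 cr=440 sum_balances=0
After txn 2: dr=494 cr=494 sum_balances=0
After txn 3: dr=490 cr=445 sum_balances=45
After txn 4: dr=422 cr=422 sum_balances=45
After txn 5: dr=89 cr=89 sum_balances=45

Answer: 3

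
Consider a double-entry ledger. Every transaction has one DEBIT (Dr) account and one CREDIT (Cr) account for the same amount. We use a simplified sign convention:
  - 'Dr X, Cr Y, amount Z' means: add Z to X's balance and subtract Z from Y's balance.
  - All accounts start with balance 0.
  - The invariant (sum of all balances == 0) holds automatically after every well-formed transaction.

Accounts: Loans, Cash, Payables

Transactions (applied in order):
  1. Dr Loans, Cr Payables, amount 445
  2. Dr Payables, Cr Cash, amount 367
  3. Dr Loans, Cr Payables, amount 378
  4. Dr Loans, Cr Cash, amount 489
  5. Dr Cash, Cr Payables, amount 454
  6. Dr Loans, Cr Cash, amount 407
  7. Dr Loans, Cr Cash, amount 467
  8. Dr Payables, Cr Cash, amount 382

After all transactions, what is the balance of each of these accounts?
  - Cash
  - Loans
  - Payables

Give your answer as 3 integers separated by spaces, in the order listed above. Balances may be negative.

Answer: -1658 2186 -528

Derivation:
After txn 1 (Dr Loans, Cr Payables, amount 445): Loans=445 Payables=-445
After txn 2 (Dr Payables, Cr Cash, amount 367): Cash=-367 Loans=445 Payables=-78
After txn 3 (Dr Loans, Cr Payables, amount 378): Cash=-367 Loans=823 Payables=-456
After txn 4 (Dr Loans, Cr Cash, amount 489): Cash=-856 Loans=1312 Payables=-456
After txn 5 (Dr Cash, Cr Payables, amount 454): Cash=-402 Loans=1312 Payables=-910
After txn 6 (Dr Loans, Cr Cash, amount 407): Cash=-809 Loans=1719 Payables=-910
After txn 7 (Dr Loans, Cr Cash, amount 467): Cash=-1276 Loans=2186 Payables=-910
After txn 8 (Dr Payables, Cr Cash, amount 382): Cash=-1658 Loans=2186 Payables=-528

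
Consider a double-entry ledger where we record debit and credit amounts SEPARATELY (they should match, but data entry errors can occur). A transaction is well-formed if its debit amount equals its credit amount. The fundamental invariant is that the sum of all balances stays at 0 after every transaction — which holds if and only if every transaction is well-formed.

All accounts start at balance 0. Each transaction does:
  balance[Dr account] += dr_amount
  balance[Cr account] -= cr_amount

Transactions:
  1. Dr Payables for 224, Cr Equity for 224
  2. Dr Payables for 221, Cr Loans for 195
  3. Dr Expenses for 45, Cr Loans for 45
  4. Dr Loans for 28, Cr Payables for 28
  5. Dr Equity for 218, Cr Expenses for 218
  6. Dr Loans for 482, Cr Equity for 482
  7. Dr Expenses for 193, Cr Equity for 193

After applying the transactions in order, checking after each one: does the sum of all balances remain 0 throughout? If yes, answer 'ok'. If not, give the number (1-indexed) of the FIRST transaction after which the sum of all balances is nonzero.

After txn 1: dr=224 cr=224 sum_balances=0
After txn 2: dr=221 cr=195 sum_balances=26
After txn 3: dr=45 cr=45 sum_balances=26
After txn 4: dr=28 cr=28 sum_balances=26
After txn 5: dr=218 cr=218 sum_balances=26
After txn 6: dr=482 cr=482 sum_balances=26
After txn 7: dr=193 cr=193 sum_balances=26

Answer: 2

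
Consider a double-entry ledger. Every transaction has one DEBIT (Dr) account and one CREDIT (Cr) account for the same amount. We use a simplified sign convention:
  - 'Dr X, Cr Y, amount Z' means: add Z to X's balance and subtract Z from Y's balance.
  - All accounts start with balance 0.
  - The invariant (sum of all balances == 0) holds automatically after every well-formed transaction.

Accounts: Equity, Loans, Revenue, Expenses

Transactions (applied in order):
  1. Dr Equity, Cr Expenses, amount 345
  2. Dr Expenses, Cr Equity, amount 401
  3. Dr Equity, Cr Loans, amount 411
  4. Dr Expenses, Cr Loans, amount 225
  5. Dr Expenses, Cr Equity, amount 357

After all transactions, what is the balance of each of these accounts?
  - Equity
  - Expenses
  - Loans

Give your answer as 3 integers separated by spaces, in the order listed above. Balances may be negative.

Answer: -2 638 -636

Derivation:
After txn 1 (Dr Equity, Cr Expenses, amount 345): Equity=345 Expenses=-345
After txn 2 (Dr Expenses, Cr Equity, amount 401): Equity=-56 Expenses=56
After txn 3 (Dr Equity, Cr Loans, amount 411): Equity=355 Expenses=56 Loans=-411
After txn 4 (Dr Expenses, Cr Loans, amount 225): Equity=355 Expenses=281 Loans=-636
After txn 5 (Dr Expenses, Cr Equity, amount 357): Equity=-2 Expenses=638 Loans=-636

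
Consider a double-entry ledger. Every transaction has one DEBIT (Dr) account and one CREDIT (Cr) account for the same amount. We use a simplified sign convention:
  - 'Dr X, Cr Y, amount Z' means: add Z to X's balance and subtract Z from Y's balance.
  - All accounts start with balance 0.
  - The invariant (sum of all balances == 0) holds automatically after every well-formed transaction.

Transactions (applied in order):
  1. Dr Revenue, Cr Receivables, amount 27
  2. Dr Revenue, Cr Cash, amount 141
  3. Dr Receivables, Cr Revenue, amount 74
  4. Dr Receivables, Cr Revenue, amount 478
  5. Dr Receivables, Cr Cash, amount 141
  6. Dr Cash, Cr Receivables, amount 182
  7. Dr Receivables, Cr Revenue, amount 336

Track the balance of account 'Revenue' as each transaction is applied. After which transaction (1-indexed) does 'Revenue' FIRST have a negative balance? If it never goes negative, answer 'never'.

After txn 1: Revenue=27
After txn 2: Revenue=168
After txn 3: Revenue=94
After txn 4: Revenue=-384

Answer: 4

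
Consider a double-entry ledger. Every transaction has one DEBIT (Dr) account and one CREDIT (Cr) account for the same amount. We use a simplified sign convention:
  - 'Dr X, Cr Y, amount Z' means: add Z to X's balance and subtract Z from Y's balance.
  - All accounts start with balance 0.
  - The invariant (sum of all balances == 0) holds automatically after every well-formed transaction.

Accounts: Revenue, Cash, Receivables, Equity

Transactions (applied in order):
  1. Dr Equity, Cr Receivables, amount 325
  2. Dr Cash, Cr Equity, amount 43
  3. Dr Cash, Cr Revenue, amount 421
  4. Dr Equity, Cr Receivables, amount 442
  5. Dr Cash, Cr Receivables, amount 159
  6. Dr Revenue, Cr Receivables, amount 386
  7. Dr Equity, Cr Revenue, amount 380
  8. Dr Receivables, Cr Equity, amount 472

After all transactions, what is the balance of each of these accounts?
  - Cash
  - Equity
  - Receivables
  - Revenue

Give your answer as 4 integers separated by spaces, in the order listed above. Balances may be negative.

After txn 1 (Dr Equity, Cr Receivables, amount 325): Equity=325 Receivables=-325
After txn 2 (Dr Cash, Cr Equity, amount 43): Cash=43 Equity=282 Receivables=-325
After txn 3 (Dr Cash, Cr Revenue, amount 421): Cash=464 Equity=282 Receivables=-325 Revenue=-421
After txn 4 (Dr Equity, Cr Receivables, amount 442): Cash=464 Equity=724 Receivables=-767 Revenue=-421
After txn 5 (Dr Cash, Cr Receivables, amount 159): Cash=623 Equity=724 Receivables=-926 Revenue=-421
After txn 6 (Dr Revenue, Cr Receivables, amount 386): Cash=623 Equity=724 Receivables=-1312 Revenue=-35
After txn 7 (Dr Equity, Cr Revenue, amount 380): Cash=623 Equity=1104 Receivables=-1312 Revenue=-415
After txn 8 (Dr Receivables, Cr Equity, amount 472): Cash=623 Equity=632 Receivables=-840 Revenue=-415

Answer: 623 632 -840 -415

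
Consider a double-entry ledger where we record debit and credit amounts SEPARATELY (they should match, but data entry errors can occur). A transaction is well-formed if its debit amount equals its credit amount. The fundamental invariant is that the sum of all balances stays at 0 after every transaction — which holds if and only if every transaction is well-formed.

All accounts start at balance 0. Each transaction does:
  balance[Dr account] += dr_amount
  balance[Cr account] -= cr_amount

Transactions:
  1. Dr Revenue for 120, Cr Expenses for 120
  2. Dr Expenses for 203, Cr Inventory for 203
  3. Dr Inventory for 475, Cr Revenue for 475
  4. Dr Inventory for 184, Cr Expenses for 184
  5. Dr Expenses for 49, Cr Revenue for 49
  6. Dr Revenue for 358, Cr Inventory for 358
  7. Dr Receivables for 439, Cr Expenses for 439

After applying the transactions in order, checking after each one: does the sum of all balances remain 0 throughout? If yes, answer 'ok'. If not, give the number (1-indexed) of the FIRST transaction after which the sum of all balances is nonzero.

Answer: ok

Derivation:
After txn 1: dr=120 cr=120 sum_balances=0
After txn 2: dr=203 cr=203 sum_balances=0
After txn 3: dr=475 cr=475 sum_balances=0
After txn 4: dr=184 cr=184 sum_balances=0
After txn 5: dr=49 cr=49 sum_balances=0
After txn 6: dr=358 cr=358 sum_balances=0
After txn 7: dr=439 cr=439 sum_balances=0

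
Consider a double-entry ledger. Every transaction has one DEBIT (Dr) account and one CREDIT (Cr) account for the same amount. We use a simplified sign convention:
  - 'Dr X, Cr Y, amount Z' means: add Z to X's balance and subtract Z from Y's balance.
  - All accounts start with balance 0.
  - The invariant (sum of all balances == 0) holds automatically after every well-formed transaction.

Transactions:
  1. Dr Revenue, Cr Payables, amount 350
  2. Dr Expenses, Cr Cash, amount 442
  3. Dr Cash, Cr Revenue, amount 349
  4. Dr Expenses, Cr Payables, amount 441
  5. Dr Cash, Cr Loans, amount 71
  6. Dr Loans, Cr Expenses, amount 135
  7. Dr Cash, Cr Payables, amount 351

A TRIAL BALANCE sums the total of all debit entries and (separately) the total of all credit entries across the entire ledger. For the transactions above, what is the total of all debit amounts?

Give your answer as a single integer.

Answer: 2139

Derivation:
Txn 1: debit+=350
Txn 2: debit+=442
Txn 3: debit+=349
Txn 4: debit+=441
Txn 5: debit+=71
Txn 6: debit+=135
Txn 7: debit+=351
Total debits = 2139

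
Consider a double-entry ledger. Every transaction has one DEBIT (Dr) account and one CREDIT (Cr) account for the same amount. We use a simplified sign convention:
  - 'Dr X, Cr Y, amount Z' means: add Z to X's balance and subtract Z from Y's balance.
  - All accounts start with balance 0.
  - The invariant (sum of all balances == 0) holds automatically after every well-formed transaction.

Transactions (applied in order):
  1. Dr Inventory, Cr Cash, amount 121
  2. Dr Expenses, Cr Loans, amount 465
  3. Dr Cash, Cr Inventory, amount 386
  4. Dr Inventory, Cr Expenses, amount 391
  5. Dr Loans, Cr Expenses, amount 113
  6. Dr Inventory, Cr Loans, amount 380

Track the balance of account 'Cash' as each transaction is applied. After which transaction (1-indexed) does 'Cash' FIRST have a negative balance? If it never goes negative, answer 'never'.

After txn 1: Cash=-121

Answer: 1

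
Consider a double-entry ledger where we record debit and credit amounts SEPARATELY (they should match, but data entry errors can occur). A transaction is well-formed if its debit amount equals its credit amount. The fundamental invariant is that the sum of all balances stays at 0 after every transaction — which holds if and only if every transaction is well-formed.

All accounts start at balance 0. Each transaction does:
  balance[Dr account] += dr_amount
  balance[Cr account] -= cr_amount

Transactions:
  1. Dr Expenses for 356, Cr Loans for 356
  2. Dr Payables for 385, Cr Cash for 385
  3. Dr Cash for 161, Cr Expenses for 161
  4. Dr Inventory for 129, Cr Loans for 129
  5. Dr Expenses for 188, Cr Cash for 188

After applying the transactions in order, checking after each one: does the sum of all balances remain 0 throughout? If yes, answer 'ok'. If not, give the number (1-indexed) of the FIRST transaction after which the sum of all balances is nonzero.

Answer: ok

Derivation:
After txn 1: dr=356 cr=356 sum_balances=0
After txn 2: dr=385 cr=385 sum_balances=0
After txn 3: dr=161 cr=161 sum_balances=0
After txn 4: dr=129 cr=129 sum_balances=0
After txn 5: dr=188 cr=188 sum_balances=0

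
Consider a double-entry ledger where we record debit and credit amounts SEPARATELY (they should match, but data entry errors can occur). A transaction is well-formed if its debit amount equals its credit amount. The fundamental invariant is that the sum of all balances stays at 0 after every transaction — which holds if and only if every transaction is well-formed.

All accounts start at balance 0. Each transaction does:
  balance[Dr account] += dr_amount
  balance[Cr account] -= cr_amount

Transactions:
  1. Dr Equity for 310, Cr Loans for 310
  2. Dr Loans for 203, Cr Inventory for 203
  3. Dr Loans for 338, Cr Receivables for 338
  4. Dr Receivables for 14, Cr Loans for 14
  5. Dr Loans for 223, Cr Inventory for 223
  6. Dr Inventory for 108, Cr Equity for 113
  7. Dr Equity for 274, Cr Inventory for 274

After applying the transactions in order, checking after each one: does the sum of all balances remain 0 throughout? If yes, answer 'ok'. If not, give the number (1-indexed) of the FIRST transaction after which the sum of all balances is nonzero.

After txn 1: dr=310 cr=310 sum_balances=0
After txn 2: dr=203 cr=203 sum_balances=0
After txn 3: dr=338 cr=338 sum_balances=0
After txn 4: dr=14 cr=14 sum_balances=0
After txn 5: dr=223 cr=223 sum_balances=0
After txn 6: dr=108 cr=113 sum_balances=-5
After txn 7: dr=274 cr=274 sum_balances=-5

Answer: 6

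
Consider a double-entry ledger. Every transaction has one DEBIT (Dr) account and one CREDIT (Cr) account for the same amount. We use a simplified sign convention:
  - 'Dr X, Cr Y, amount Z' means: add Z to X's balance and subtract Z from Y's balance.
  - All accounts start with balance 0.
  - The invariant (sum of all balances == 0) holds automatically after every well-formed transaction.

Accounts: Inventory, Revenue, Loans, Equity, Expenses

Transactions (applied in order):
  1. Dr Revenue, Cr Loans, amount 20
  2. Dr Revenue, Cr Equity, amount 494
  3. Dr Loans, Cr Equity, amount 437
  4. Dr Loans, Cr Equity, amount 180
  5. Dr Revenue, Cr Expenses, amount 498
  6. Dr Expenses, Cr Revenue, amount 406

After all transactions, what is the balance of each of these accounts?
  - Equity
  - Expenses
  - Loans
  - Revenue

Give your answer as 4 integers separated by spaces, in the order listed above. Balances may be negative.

Answer: -1111 -92 597 606

Derivation:
After txn 1 (Dr Revenue, Cr Loans, amount 20): Loans=-20 Revenue=20
After txn 2 (Dr Revenue, Cr Equity, amount 494): Equity=-494 Loans=-20 Revenue=514
After txn 3 (Dr Loans, Cr Equity, amount 437): Equity=-931 Loans=417 Revenue=514
After txn 4 (Dr Loans, Cr Equity, amount 180): Equity=-1111 Loans=597 Revenue=514
After txn 5 (Dr Revenue, Cr Expenses, amount 498): Equity=-1111 Expenses=-498 Loans=597 Revenue=1012
After txn 6 (Dr Expenses, Cr Revenue, amount 406): Equity=-1111 Expenses=-92 Loans=597 Revenue=606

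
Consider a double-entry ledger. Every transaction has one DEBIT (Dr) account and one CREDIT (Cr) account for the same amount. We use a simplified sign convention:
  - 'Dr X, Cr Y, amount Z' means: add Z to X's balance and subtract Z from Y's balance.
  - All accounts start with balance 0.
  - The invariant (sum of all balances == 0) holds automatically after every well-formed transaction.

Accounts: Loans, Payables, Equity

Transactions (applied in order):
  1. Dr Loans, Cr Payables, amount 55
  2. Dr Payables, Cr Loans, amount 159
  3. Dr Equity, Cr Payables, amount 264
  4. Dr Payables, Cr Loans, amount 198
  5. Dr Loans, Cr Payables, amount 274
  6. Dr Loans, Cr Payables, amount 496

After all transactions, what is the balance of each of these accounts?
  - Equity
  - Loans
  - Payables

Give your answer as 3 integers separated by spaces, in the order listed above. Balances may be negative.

Answer: 264 468 -732

Derivation:
After txn 1 (Dr Loans, Cr Payables, amount 55): Loans=55 Payables=-55
After txn 2 (Dr Payables, Cr Loans, amount 159): Loans=-104 Payables=104
After txn 3 (Dr Equity, Cr Payables, amount 264): Equity=264 Loans=-104 Payables=-160
After txn 4 (Dr Payables, Cr Loans, amount 198): Equity=264 Loans=-302 Payables=38
After txn 5 (Dr Loans, Cr Payables, amount 274): Equity=264 Loans=-28 Payables=-236
After txn 6 (Dr Loans, Cr Payables, amount 496): Equity=264 Loans=468 Payables=-732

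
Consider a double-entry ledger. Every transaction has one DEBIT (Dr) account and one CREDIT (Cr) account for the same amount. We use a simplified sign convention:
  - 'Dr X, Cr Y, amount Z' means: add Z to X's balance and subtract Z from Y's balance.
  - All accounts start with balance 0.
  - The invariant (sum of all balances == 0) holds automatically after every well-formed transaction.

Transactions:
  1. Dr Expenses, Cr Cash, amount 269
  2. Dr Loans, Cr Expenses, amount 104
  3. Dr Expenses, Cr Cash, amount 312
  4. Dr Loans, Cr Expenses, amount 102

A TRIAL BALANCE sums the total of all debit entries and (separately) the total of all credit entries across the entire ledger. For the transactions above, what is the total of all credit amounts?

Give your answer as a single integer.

Txn 1: credit+=269
Txn 2: credit+=104
Txn 3: credit+=312
Txn 4: credit+=102
Total credits = 787

Answer: 787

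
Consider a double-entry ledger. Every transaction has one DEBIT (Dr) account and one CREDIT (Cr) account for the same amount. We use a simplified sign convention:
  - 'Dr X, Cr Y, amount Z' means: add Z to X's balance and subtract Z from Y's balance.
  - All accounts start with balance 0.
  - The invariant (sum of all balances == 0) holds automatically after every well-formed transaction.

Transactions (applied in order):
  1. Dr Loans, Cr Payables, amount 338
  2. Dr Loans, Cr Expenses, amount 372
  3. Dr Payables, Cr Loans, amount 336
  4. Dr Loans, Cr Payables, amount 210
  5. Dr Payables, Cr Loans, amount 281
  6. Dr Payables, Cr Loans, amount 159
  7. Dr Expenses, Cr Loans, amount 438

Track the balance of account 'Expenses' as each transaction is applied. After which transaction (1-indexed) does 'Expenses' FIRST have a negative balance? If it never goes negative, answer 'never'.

After txn 1: Expenses=0
After txn 2: Expenses=-372

Answer: 2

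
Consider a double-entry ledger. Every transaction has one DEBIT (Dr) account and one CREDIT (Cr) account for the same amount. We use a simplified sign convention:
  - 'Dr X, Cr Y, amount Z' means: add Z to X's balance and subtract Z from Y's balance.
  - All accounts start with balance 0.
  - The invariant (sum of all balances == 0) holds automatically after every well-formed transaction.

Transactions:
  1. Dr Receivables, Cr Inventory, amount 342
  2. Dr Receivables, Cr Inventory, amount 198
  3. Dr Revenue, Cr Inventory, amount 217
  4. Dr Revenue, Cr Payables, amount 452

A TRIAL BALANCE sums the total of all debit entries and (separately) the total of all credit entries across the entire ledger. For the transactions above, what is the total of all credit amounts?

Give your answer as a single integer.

Txn 1: credit+=342
Txn 2: credit+=198
Txn 3: credit+=217
Txn 4: credit+=452
Total credits = 1209

Answer: 1209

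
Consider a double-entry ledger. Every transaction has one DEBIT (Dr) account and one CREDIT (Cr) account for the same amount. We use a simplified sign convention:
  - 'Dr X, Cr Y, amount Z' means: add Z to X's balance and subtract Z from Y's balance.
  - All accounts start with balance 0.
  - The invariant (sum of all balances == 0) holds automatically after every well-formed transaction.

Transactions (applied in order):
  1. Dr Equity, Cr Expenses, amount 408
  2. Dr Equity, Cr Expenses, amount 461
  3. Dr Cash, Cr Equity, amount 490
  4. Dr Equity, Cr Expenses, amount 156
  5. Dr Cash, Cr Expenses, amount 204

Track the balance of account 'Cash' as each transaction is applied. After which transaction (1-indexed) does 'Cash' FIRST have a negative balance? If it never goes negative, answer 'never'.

After txn 1: Cash=0
After txn 2: Cash=0
After txn 3: Cash=490
After txn 4: Cash=490
After txn 5: Cash=694

Answer: never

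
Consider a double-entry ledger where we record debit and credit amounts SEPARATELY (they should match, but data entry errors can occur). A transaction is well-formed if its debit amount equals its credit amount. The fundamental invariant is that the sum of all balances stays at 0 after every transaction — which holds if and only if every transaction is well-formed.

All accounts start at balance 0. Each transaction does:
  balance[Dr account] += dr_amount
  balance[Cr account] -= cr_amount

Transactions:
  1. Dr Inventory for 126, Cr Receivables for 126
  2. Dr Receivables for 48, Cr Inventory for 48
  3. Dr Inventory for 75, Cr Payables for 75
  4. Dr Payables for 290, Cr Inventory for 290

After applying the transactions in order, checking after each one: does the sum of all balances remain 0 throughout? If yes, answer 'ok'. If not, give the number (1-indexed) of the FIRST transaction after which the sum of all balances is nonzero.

Answer: ok

Derivation:
After txn 1: dr=126 cr=126 sum_balances=0
After txn 2: dr=48 cr=48 sum_balances=0
After txn 3: dr=75 cr=75 sum_balances=0
After txn 4: dr=290 cr=290 sum_balances=0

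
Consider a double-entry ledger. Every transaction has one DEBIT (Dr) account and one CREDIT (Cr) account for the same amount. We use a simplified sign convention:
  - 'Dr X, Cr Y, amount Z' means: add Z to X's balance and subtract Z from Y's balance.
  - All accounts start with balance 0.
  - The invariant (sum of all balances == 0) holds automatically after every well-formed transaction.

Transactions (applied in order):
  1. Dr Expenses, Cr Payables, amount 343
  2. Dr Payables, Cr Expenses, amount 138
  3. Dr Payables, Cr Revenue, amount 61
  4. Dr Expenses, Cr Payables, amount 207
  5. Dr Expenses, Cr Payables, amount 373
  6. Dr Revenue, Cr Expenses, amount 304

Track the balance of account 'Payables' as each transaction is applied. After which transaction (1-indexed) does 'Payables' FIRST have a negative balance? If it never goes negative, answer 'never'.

After txn 1: Payables=-343

Answer: 1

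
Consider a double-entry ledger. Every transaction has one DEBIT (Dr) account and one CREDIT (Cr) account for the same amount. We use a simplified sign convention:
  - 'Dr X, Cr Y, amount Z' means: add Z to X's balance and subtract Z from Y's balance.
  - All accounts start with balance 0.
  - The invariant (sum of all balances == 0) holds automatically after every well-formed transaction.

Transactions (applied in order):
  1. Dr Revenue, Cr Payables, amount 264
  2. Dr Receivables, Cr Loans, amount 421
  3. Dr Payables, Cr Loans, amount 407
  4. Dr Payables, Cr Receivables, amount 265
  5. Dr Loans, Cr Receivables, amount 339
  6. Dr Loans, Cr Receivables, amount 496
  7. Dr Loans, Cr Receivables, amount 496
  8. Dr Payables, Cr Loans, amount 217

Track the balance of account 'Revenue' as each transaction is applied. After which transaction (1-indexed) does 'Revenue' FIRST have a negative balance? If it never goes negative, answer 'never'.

Answer: never

Derivation:
After txn 1: Revenue=264
After txn 2: Revenue=264
After txn 3: Revenue=264
After txn 4: Revenue=264
After txn 5: Revenue=264
After txn 6: Revenue=264
After txn 7: Revenue=264
After txn 8: Revenue=264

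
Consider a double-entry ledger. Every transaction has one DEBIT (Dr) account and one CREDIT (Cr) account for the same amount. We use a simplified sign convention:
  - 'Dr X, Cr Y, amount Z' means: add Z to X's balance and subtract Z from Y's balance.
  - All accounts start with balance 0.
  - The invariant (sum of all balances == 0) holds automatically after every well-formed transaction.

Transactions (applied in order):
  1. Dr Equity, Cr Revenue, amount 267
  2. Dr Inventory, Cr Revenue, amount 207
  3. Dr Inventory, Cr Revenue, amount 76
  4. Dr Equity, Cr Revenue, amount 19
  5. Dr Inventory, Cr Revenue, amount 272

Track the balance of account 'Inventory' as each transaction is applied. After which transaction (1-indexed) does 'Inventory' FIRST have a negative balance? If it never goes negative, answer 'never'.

Answer: never

Derivation:
After txn 1: Inventory=0
After txn 2: Inventory=207
After txn 3: Inventory=283
After txn 4: Inventory=283
After txn 5: Inventory=555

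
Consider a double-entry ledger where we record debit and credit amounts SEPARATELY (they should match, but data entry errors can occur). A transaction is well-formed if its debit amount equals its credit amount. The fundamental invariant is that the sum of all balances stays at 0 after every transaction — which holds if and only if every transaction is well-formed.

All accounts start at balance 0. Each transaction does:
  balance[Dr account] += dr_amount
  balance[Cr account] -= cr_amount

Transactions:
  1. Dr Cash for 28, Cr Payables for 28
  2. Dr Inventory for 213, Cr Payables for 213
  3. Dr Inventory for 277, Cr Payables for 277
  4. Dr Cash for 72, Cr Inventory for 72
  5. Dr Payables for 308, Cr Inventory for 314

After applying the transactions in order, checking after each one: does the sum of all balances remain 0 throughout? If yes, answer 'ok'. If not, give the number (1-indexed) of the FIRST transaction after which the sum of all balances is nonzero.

Answer: 5

Derivation:
After txn 1: dr=28 cr=28 sum_balances=0
After txn 2: dr=213 cr=213 sum_balances=0
After txn 3: dr=277 cr=277 sum_balances=0
After txn 4: dr=72 cr=72 sum_balances=0
After txn 5: dr=308 cr=314 sum_balances=-6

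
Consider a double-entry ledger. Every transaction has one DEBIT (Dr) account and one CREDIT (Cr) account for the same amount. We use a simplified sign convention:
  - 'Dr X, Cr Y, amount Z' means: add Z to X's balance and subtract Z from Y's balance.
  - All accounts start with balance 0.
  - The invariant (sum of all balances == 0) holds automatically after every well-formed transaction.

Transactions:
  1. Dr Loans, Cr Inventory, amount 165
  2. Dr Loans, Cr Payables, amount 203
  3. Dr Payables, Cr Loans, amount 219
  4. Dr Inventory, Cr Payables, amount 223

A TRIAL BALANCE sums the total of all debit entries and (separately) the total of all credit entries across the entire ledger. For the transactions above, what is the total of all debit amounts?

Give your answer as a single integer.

Txn 1: debit+=165
Txn 2: debit+=203
Txn 3: debit+=219
Txn 4: debit+=223
Total debits = 810

Answer: 810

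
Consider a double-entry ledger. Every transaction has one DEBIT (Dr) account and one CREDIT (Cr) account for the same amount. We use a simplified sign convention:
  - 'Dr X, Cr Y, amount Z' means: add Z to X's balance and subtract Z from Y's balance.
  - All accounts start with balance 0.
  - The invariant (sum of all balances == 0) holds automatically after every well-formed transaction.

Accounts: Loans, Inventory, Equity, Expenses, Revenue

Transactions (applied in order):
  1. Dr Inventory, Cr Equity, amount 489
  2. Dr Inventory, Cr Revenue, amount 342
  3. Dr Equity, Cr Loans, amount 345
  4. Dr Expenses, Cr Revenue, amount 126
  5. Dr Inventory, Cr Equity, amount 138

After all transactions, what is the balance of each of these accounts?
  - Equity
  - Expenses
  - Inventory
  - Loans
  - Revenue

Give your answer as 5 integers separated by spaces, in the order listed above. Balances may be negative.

After txn 1 (Dr Inventory, Cr Equity, amount 489): Equity=-489 Inventory=489
After txn 2 (Dr Inventory, Cr Revenue, amount 342): Equity=-489 Inventory=831 Revenue=-342
After txn 3 (Dr Equity, Cr Loans, amount 345): Equity=-144 Inventory=831 Loans=-345 Revenue=-342
After txn 4 (Dr Expenses, Cr Revenue, amount 126): Equity=-144 Expenses=126 Inventory=831 Loans=-345 Revenue=-468
After txn 5 (Dr Inventory, Cr Equity, amount 138): Equity=-282 Expenses=126 Inventory=969 Loans=-345 Revenue=-468

Answer: -282 126 969 -345 -468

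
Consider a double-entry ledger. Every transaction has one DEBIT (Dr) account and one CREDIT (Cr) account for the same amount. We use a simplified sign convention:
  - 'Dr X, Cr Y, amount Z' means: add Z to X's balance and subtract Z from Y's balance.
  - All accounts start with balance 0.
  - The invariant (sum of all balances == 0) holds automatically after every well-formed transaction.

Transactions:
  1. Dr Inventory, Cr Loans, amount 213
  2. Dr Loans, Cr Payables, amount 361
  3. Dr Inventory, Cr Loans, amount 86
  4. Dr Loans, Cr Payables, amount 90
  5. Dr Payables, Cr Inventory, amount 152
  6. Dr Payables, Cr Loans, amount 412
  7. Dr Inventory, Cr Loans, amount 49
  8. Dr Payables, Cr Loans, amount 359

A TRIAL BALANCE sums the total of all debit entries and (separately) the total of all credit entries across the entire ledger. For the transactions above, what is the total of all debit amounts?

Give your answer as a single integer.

Answer: 1722

Derivation:
Txn 1: debit+=213
Txn 2: debit+=361
Txn 3: debit+=86
Txn 4: debit+=90
Txn 5: debit+=152
Txn 6: debit+=412
Txn 7: debit+=49
Txn 8: debit+=359
Total debits = 1722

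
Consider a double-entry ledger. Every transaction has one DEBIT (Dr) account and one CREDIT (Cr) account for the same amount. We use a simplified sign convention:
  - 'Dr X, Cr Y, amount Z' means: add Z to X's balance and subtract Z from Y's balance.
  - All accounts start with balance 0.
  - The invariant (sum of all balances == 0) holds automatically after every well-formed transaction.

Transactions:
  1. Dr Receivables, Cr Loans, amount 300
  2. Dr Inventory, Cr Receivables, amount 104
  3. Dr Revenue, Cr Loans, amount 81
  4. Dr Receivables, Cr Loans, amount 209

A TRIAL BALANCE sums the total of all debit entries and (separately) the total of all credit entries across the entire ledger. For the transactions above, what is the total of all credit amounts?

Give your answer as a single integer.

Answer: 694

Derivation:
Txn 1: credit+=300
Txn 2: credit+=104
Txn 3: credit+=81
Txn 4: credit+=209
Total credits = 694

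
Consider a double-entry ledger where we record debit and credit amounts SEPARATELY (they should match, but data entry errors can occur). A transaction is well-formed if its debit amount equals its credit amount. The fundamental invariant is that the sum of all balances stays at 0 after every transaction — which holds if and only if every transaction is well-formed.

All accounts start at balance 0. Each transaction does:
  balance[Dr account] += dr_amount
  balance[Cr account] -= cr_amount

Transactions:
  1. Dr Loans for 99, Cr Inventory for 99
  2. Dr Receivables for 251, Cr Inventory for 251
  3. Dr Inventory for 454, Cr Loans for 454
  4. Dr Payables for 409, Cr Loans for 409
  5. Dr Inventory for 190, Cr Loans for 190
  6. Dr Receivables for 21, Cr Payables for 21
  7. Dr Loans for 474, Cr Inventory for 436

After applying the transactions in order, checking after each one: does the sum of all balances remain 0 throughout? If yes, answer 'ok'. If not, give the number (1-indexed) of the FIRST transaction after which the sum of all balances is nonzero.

After txn 1: dr=99 cr=99 sum_balances=0
After txn 2: dr=251 cr=251 sum_balances=0
After txn 3: dr=454 cr=454 sum_balances=0
After txn 4: dr=409 cr=409 sum_balances=0
After txn 5: dr=190 cr=190 sum_balances=0
After txn 6: dr=21 cr=21 sum_balances=0
After txn 7: dr=474 cr=436 sum_balances=38

Answer: 7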